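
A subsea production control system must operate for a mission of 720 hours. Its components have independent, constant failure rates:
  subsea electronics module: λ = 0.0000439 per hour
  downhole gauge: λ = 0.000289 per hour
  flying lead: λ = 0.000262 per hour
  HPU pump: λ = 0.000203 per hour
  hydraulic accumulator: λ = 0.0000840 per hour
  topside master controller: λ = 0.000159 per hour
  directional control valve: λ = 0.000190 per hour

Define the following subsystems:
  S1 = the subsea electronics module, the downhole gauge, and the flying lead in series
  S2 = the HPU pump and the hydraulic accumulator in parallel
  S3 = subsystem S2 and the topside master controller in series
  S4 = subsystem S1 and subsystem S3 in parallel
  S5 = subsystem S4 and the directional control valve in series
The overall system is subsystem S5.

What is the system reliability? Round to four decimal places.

R(subsea electronics module) = exp(−0.0000439 × 720) = 0.968886
R(downhole gauge) = exp(−0.000289 × 720) = 0.812142
R(flying lead) = exp(−0.000262 × 720) = 0.828085
R(HPU pump) = exp(−0.000203 × 720) = 0.864019
R(hydraulic accumulator) = exp(−0.0000840 × 720) = 0.941313
R(topside master controller) = exp(−0.000159 × 720) = 0.891830
R(directional control valve) = exp(−0.000190 × 720) = 0.872145
Series (subsea electronics module, downhole gauge, and flying lead): 0.968886 × 0.812142 × 0.828085 = 0.651598
Parallel (HPU pump and hydraulic accumulator): 1 − (1 − 0.864019)(1 − 0.941313) = 0.992020
Series ([0.992020] and topside master controller): 0.992020 × 0.891830 = 0.884713
Parallel ([0.651598] and [0.884713]): 1 − (1 − 0.651598)(1 − 0.884713) = 0.959834
Series ([0.959834] and directional control valve): 0.959834 × 0.872145 = 0.8371

0.8371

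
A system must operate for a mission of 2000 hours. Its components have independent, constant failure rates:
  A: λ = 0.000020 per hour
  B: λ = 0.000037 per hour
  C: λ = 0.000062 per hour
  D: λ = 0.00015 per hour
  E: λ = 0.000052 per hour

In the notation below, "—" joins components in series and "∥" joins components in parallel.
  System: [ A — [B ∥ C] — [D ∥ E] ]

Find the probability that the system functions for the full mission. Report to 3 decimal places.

R(A) = exp(−0.000020 × 2000) = 0.96079
R(B) = exp(−0.000037 × 2000) = 0.92867
R(C) = exp(−0.000062 × 2000) = 0.88338
R(D) = exp(−0.00015 × 2000) = 0.74082
R(E) = exp(−0.000052 × 2000) = 0.90123
Parallel (B and C): 1 − (1 − 0.92867)(1 − 0.88338) = 0.99168
Parallel (D and E): 1 − (1 − 0.74082)(1 − 0.90123) = 0.97440
Series (A, [0.99168], and [0.97440]): 0.96079 × 0.99168 × 0.97440 = 0.928

0.928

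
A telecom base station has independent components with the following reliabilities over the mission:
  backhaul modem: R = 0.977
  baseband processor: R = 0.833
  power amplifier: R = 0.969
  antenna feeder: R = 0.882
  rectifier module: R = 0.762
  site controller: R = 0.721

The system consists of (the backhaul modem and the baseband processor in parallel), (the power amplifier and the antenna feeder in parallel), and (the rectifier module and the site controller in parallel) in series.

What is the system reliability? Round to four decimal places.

0.9266

Parallel (backhaul modem and baseband processor): 1 − (1 − 0.977000)(1 − 0.833000) = 0.996159
Parallel (power amplifier and antenna feeder): 1 − (1 − 0.969000)(1 − 0.882000) = 0.996342
Parallel (rectifier module and site controller): 1 − (1 − 0.762000)(1 − 0.721000) = 0.933598
Series ([0.996159], [0.996342], and [0.933598]): 0.996159 × 0.996342 × 0.933598 = 0.9266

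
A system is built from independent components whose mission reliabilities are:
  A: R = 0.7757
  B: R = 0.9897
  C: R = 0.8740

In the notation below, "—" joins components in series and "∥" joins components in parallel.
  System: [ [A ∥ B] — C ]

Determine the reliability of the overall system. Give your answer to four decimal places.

0.8720

Parallel (A and B): 1 − (1 − 0.775700)(1 − 0.989700) = 0.997690
Series ([0.997690] and C): 0.997690 × 0.874000 = 0.8720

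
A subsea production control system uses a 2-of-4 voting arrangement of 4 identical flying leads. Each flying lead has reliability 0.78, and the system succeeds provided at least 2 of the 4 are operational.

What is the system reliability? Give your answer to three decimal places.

R = Σ_{i=2}^{4} C(4,i) p^i (1−p)^{4−i} with p = 0.78
C(4,2)·0.78^2·0.22^2 = 0.17668
C(4,3)·0.78^3·0.22^1 = 0.41761
C(4,4)·0.78^4·0.22^0 = 0.37015
Sum = 0.964

0.964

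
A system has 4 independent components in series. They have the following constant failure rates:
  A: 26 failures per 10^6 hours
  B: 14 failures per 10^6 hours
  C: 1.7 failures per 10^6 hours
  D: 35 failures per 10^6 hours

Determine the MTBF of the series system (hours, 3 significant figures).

13000

Series of exponential components: λ_sys = Σ λ_i
λ_sys = 0.000026 + 0.000014 + 0.0000017 + 0.000035 = 7.6700e-05 /h
MTBF = 1 / λ_sys = 13000 h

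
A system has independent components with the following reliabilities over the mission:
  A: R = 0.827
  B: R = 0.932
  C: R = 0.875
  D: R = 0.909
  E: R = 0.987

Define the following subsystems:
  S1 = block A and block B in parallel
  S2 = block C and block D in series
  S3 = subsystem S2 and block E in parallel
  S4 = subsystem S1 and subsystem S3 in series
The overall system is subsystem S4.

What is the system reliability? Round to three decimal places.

Parallel (A and B): 1 − (1 − 0.82700)(1 − 0.93200) = 0.98824
Series (C and D): 0.87500 × 0.90900 = 0.79538
Parallel ([0.79538] and E): 1 − (1 − 0.79538)(1 − 0.98700) = 0.99734
Series ([0.98824] and [0.99734]): 0.98824 × 0.99734 = 0.986

0.986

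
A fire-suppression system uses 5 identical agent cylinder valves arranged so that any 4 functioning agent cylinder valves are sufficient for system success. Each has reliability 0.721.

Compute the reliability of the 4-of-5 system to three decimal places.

0.572

R = Σ_{i=4}^{5} C(5,i) p^i (1−p)^{5−i} with p = 0.721
C(5,4)·0.721^4·0.279^1 = 0.37698
C(5,5)·0.721^5·0.279^0 = 0.19484
Sum = 0.572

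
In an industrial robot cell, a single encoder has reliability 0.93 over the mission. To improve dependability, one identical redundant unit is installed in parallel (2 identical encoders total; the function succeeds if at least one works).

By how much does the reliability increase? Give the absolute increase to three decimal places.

R_before = 0.93
R_after = 1 − (1 − 0.93)^2 = 0.995
ΔR = 0.995 − 0.93 = 0.065

0.065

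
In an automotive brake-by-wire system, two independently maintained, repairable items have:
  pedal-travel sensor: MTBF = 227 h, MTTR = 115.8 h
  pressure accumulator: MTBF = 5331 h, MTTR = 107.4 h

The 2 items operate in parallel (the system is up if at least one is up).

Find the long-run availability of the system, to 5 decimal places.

0.99333

A(pedal-travel sensor) = MTBF/(MTBF+MTTR) = 227/(227+115.8) = 0.662194
A(pressure accumulator) = MTBF/(MTBF+MTTR) = 5331/(5331+107.4) = 0.980252
Parallel availability: 1 − (1 − 0.662194)(1 − 0.980252) = 0.99333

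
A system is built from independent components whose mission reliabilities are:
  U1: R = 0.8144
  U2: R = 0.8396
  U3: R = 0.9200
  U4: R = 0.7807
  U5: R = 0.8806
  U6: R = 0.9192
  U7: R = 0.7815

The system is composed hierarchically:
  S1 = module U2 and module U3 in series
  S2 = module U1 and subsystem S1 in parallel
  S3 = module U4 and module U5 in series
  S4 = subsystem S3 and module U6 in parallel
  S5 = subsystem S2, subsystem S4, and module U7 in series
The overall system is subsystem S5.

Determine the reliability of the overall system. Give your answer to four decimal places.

0.7296

Series (U2 and U3): 0.839600 × 0.920000 = 0.772432
Parallel (U1 and [0.772432]): 1 − (1 − 0.814400)(1 − 0.772432) = 0.957763
Series (U4 and U5): 0.780700 × 0.880600 = 0.687484
Parallel ([0.687484] and U6): 1 − (1 − 0.687484)(1 − 0.919200) = 0.974749
Series ([0.957763], [0.974749], and U7): 0.957763 × 0.974749 × 0.781500 = 0.7296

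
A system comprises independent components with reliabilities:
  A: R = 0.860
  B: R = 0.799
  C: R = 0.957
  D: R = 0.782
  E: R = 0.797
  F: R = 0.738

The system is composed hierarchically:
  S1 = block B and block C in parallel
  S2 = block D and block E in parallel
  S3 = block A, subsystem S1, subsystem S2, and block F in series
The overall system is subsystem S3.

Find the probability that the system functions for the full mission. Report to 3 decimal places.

0.601

Parallel (B and C): 1 − (1 − 0.79900)(1 − 0.95700) = 0.99136
Parallel (D and E): 1 − (1 − 0.78200)(1 − 0.79700) = 0.95575
Series (A, [0.99136], [0.95575], and F): 0.86000 × 0.99136 × 0.95575 × 0.73800 = 0.601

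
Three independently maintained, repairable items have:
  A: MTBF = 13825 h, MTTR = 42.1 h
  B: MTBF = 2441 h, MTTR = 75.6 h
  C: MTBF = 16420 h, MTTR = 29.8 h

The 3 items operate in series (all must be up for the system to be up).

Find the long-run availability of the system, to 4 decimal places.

0.9653

A(A) = MTBF/(MTBF+MTTR) = 13825/(13825+42.1) = 0.996964
A(B) = MTBF/(MTBF+MTTR) = 2441/(2441+75.6) = 0.969959
A(C) = MTBF/(MTBF+MTTR) = 16420/(16420+29.8) = 0.998188
Series availability: 0.996964 × 0.969959 × 0.998188 = 0.9653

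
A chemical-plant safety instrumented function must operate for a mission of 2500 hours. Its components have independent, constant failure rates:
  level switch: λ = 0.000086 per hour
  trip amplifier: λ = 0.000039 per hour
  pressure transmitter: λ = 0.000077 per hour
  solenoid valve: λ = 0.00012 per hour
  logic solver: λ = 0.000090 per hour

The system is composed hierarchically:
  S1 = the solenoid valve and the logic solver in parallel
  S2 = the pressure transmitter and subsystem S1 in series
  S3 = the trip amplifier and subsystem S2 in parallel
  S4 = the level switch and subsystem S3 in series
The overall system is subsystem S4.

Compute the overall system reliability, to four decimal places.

0.7902

R(level switch) = exp(−0.000086 × 2500) = 0.806541
R(trip amplifier) = exp(−0.000039 × 2500) = 0.907102
R(pressure transmitter) = exp(−0.000077 × 2500) = 0.824894
R(solenoid valve) = exp(−0.00012 × 2500) = 0.740818
R(logic solver) = exp(−0.000090 × 2500) = 0.798516
Parallel (solenoid valve and logic solver): 1 − (1 − 0.740818)(1 − 0.798516) = 0.947779
Series (pressure transmitter and [0.947779]): 0.824894 × 0.947779 = 0.781817
Parallel (trip amplifier and [0.781817]): 1 − (1 − 0.907102)(1 − 0.781817) = 0.979731
Series (level switch and [0.979731]): 0.806541 × 0.979731 = 0.7902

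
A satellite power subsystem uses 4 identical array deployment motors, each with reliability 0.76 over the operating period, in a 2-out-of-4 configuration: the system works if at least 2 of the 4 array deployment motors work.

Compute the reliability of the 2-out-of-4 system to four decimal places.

R = Σ_{i=2}^{4} C(4,i) p^i (1−p)^{4−i} with p = 0.76
C(4,2)·0.76^2·0.24^2 = 0.199619
C(4,3)·0.76^3·0.24^1 = 0.421417
C(4,4)·0.76^4·0.24^0 = 0.333622
Sum = 0.9547

0.9547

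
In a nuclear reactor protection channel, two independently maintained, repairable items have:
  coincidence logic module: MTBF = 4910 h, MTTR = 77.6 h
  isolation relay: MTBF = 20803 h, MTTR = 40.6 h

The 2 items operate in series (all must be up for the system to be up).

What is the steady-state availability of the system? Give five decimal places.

0.98252

A(coincidence logic module) = MTBF/(MTBF+MTTR) = 4910/(4910+77.6) = 0.984441
A(isolation relay) = MTBF/(MTBF+MTTR) = 20803/(20803+40.6) = 0.998052
Series availability: 0.984441 × 0.998052 = 0.98252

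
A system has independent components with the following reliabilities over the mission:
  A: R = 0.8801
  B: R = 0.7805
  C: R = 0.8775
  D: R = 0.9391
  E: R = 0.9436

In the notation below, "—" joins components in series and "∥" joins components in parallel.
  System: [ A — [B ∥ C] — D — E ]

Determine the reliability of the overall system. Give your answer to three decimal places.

Parallel (B and C): 1 − (1 − 0.78050)(1 − 0.87750) = 0.97311
Series (A, [0.97311], D, and E): 0.88010 × 0.97311 × 0.93910 × 0.94360 = 0.759

0.759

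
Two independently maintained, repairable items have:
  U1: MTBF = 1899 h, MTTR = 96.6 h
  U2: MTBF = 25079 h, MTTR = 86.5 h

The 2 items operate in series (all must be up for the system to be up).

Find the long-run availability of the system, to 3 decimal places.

0.948

A(U1) = MTBF/(MTBF+MTTR) = 1899/(1899+96.6) = 0.951594
A(U2) = MTBF/(MTBF+MTTR) = 25079/(25079+86.5) = 0.996563
Series availability: 0.951594 × 0.996563 = 0.948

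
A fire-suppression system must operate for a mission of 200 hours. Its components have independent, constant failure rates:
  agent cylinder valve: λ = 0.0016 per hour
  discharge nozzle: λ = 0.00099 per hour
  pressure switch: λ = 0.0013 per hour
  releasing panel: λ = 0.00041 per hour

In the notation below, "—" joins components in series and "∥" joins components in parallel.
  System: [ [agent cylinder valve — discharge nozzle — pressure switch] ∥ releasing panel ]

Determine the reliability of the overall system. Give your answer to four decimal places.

0.9574

R(agent cylinder valve) = exp(−0.0016 × 200) = 0.726149
R(discharge nozzle) = exp(−0.00099 × 200) = 0.820370
R(pressure switch) = exp(−0.0013 × 200) = 0.771052
R(releasing panel) = exp(−0.00041 × 200) = 0.921272
Series (agent cylinder valve, discharge nozzle, and pressure switch): 0.726149 × 0.820370 × 0.771052 = 0.459324
Parallel ([0.459324] and releasing panel): 1 − (1 − 0.459324)(1 − 0.921272) = 0.9574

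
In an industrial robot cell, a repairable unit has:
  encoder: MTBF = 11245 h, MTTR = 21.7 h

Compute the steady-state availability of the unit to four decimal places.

A(encoder) = MTBF/(MTBF+MTTR) = 11245/(11245+21.7) = 0.9981

0.9981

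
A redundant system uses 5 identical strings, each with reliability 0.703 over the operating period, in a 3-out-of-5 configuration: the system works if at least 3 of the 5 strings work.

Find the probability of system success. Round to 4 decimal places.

R = Σ_{i=3}^{5} C(5,i) p^i (1−p)^{5−i} with p = 0.703
C(5,3)·0.703^3·0.297^2 = 0.306464
C(5,4)·0.703^4·0.297^1 = 0.362700
C(5,5)·0.703^5·0.297^0 = 0.171703
Sum = 0.8409

0.8409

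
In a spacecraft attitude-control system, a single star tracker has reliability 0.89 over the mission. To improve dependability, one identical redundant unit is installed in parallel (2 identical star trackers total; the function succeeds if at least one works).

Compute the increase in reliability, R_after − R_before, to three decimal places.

0.098

R_before = 0.89
R_after = 1 − (1 − 0.89)^2 = 0.988
ΔR = 0.988 − 0.89 = 0.098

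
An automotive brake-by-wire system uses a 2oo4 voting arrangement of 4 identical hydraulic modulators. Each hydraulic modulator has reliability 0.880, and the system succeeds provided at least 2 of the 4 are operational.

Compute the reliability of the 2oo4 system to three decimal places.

R = Σ_{i=2}^{4} C(4,i) p^i (1−p)^{4−i} with p = 0.880
C(4,2)·0.880^2·0.120^2 = 0.06691
C(4,3)·0.880^3·0.120^1 = 0.32711
C(4,4)·0.880^4·0.120^0 = 0.59970
Sum = 0.994

0.994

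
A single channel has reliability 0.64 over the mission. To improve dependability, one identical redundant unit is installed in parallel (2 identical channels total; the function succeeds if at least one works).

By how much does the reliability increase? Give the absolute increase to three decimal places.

0.230

R_before = 0.64
R_after = 1 − (1 − 0.64)^2 = 0.870
ΔR = 0.870 − 0.64 = 0.230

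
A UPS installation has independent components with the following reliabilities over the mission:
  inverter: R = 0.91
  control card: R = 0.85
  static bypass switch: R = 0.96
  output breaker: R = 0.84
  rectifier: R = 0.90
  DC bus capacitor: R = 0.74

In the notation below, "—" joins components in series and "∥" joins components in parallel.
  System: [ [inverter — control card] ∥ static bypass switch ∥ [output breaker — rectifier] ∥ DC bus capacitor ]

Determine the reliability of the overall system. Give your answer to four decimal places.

Series (inverter and control card): 0.910000 × 0.850000 = 0.773500
Series (output breaker and rectifier): 0.840000 × 0.900000 = 0.756000
Parallel ([0.773500], static bypass switch, [0.756000], and DC bus capacitor): 1 − (1 − 0.773500)(1 − 0.960000)(1 − 0.756000)(1 − 0.740000) = 0.9994

0.9994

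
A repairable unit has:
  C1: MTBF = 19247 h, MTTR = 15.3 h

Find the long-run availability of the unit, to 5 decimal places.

A(C1) = MTBF/(MTBF+MTTR) = 19247/(19247+15.3) = 0.99921

0.99921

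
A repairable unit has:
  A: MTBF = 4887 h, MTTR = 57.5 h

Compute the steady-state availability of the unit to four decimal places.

A(A) = MTBF/(MTBF+MTTR) = 4887/(4887+57.5) = 0.9884

0.9884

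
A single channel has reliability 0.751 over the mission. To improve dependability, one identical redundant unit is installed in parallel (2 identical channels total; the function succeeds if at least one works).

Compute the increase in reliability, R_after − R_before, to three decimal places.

R_before = 0.751
R_after = 1 − (1 − 0.751)^2 = 0.938
ΔR = 0.938 − 0.751 = 0.187

0.187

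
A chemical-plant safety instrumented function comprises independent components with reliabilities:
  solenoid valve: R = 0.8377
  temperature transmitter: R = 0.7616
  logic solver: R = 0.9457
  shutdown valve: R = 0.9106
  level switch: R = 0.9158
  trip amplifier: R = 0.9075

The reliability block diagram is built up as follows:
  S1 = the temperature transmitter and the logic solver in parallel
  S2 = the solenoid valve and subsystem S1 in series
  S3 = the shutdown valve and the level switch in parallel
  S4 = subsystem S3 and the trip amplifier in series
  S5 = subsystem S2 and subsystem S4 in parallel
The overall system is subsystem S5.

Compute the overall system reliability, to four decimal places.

0.9828

Parallel (temperature transmitter and logic solver): 1 − (1 − 0.761600)(1 − 0.945700) = 0.987055
Series (solenoid valve and [0.987055]): 0.837700 × 0.987055 = 0.826856
Parallel (shutdown valve and level switch): 1 − (1 − 0.910600)(1 − 0.915800) = 0.992473
Series ([0.992473] and trip amplifier): 0.992473 × 0.907500 = 0.900669
Parallel ([0.826856] and [0.900669]): 1 − (1 − 0.826856)(1 − 0.900669) = 0.9828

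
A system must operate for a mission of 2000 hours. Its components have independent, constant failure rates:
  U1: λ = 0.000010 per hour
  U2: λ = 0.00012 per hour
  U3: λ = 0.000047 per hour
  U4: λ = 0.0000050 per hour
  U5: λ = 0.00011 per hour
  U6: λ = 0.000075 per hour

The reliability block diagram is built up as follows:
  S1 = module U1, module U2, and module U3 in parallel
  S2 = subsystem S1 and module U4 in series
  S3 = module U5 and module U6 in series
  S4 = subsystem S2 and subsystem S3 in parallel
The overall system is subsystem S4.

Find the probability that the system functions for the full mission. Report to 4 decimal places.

R(U1) = exp(−0.000010 × 2000) = 0.980199
R(U2) = exp(−0.00012 × 2000) = 0.786628
R(U3) = exp(−0.000047 × 2000) = 0.910283
R(U4) = exp(−0.0000050 × 2000) = 0.990050
R(U5) = exp(−0.00011 × 2000) = 0.802519
R(U6) = exp(−0.000075 × 2000) = 0.860708
Parallel (U1, U2, and U3): 1 − (1 − 0.980199)(1 − 0.786628)(1 − 0.910283) = 0.999621
Series ([0.999621] and U4): 0.999621 × 0.990050 = 0.989675
Series (U5 and U6): 0.802519 × 0.860708 = 0.690735
Parallel ([0.989675] and [0.690735]): 1 − (1 − 0.989675)(1 − 0.690735) = 0.9968

0.9968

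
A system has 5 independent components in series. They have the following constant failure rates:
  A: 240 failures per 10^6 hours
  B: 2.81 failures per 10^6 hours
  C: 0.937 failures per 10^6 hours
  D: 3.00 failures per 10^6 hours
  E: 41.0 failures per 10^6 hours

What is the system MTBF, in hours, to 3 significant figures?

Series of exponential components: λ_sys = Σ λ_i
λ_sys = 0.000240 + 0.00000281 + 0.000000937 + 0.00000300 + 0.0000410 = 2.8775e-04 /h
MTBF = 1 / λ_sys = 3480 h

3480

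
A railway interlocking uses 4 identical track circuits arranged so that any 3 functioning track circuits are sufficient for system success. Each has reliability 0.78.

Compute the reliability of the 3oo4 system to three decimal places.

R = Σ_{i=3}^{4} C(4,i) p^i (1−p)^{4−i} with p = 0.78
C(4,3)·0.78^3·0.22^1 = 0.41761
C(4,4)·0.78^4·0.22^0 = 0.37015
Sum = 0.788

0.788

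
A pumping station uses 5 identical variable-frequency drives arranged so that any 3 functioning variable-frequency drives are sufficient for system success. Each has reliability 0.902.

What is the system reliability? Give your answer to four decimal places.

R = Σ_{i=3}^{5} C(5,i) p^i (1−p)^{5−i} with p = 0.902
C(5,3)·0.902^3·0.098^2 = 0.070481
C(5,4)·0.902^4·0.098^1 = 0.324356
C(5,5)·0.902^5·0.098^0 = 0.597080
Sum = 0.9919

0.9919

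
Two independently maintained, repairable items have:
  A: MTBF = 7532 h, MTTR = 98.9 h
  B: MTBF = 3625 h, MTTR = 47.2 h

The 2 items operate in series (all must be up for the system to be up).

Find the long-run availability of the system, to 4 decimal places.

0.9744

A(A) = MTBF/(MTBF+MTTR) = 7532/(7532+98.9) = 0.987040
A(B) = MTBF/(MTBF+MTTR) = 3625/(3625+47.2) = 0.987147
Series availability: 0.987040 × 0.987147 = 0.9744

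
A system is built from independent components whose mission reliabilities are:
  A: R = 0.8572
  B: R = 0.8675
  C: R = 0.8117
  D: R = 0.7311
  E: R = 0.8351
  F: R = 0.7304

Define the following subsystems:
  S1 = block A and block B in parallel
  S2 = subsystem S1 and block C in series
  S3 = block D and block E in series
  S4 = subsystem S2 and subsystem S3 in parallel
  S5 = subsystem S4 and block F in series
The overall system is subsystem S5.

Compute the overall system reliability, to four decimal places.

0.6725

Parallel (A and B): 1 − (1 − 0.857200)(1 − 0.867500) = 0.981079
Series ([0.981079] and C): 0.981079 × 0.811700 = 0.796342
Series (D and E): 0.731100 × 0.835100 = 0.610542
Parallel ([0.796342] and [0.610542]): 1 − (1 − 0.796342)(1 − 0.610542) = 0.920684
Series ([0.920684] and F): 0.920684 × 0.730400 = 0.6725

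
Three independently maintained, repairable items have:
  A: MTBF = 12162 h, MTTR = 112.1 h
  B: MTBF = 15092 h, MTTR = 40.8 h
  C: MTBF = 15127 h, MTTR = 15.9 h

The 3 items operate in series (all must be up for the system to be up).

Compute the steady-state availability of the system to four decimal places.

A(A) = MTBF/(MTBF+MTTR) = 12162/(12162+112.1) = 0.990867
A(B) = MTBF/(MTBF+MTTR) = 15092/(15092+40.8) = 0.997304
A(C) = MTBF/(MTBF+MTTR) = 15127/(15127+15.9) = 0.998950
Series availability: 0.990867 × 0.997304 × 0.998950 = 0.9872

0.9872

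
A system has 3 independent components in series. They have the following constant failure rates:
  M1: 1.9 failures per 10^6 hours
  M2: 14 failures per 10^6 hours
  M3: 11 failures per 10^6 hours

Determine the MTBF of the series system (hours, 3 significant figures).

37200

Series of exponential components: λ_sys = Σ λ_i
λ_sys = 0.0000019 + 0.000014 + 0.000011 = 2.6900e-05 /h
MTBF = 1 / λ_sys = 37200 h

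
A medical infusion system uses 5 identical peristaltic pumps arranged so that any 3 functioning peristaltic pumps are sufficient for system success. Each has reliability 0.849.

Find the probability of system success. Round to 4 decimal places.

R = Σ_{i=3}^{5} C(5,i) p^i (1−p)^{5−i} with p = 0.849
C(5,3)·0.849^3·0.151^2 = 0.139533
C(5,4)·0.849^4·0.151^1 = 0.392263
C(5,5)·0.849^5·0.151^0 = 0.441101
Sum = 0.9729

0.9729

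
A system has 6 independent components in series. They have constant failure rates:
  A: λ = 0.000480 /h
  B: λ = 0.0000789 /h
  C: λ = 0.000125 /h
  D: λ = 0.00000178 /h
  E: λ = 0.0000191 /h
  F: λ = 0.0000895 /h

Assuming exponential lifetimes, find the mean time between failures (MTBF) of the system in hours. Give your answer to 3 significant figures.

1260

Series of exponential components: λ_sys = Σ λ_i
λ_sys = 0.000480 + 0.0000789 + 0.000125 + 0.00000178 + 0.0000191 + 0.0000895 = 7.9428e-04 /h
MTBF = 1 / λ_sys = 1260 h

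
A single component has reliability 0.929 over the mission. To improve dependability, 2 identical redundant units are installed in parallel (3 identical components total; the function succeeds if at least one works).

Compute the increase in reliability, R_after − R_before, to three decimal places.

R_before = 0.929
R_after = 1 − (1 − 0.929)^3 = 1.000
ΔR = 1.000 − 0.929 = 0.071

0.071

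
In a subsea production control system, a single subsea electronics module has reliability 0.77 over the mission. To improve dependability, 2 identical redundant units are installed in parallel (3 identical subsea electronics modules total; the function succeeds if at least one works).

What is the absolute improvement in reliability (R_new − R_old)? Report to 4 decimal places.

0.2178

R_before = 0.77
R_after = 1 − (1 − 0.77)^3 = 0.9878
ΔR = 0.9878 − 0.77 = 0.2178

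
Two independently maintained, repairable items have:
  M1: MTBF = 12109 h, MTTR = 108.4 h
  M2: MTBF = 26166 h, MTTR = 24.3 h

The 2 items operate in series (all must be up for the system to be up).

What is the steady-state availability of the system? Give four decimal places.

A(M1) = MTBF/(MTBF+MTTR) = 12109/(12109+108.4) = 0.991127
A(M2) = MTBF/(MTBF+MTTR) = 26166/(26166+24.3) = 0.999072
Series availability: 0.991127 × 0.999072 = 0.9902

0.9902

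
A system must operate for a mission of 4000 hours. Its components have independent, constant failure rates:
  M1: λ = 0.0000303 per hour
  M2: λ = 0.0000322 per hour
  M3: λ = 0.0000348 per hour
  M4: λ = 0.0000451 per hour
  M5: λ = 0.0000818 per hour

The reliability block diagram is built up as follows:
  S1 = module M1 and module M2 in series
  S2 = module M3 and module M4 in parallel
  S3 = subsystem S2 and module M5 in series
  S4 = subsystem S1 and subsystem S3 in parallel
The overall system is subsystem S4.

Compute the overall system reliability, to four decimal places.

0.9349

R(M1) = exp(−0.0000303 × 4000) = 0.885857
R(M2) = exp(−0.0000322 × 4000) = 0.879150
R(M3) = exp(−0.0000348 × 4000) = 0.870054
R(M4) = exp(−0.0000451 × 4000) = 0.834936
R(M5) = exp(−0.0000818 × 4000) = 0.720940
Series (M1 and M2): 0.885857 × 0.879150 = 0.778801
Parallel (M3 and M4): 1 − (1 − 0.870054)(1 − 0.834936) = 0.978551
Series ([0.978551] and M5): 0.978551 × 0.720940 = 0.705477
Parallel ([0.778801] and [0.705477]): 1 − (1 − 0.778801)(1 − 0.705477) = 0.9349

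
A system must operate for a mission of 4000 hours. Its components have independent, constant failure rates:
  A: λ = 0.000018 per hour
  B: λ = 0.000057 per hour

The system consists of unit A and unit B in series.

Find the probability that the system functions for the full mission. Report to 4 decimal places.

R(A) = exp(−0.000018 × 4000) = 0.930531
R(B) = exp(−0.000057 × 4000) = 0.796124
Series (A and B): 0.930531 × 0.796124 = 0.7408

0.7408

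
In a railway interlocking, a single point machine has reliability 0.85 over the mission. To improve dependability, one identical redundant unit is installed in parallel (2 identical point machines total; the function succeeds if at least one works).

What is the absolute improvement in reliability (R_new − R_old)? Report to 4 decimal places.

R_before = 0.85
R_after = 1 − (1 − 0.85)^2 = 0.9775
ΔR = 0.9775 − 0.85 = 0.1275

0.1275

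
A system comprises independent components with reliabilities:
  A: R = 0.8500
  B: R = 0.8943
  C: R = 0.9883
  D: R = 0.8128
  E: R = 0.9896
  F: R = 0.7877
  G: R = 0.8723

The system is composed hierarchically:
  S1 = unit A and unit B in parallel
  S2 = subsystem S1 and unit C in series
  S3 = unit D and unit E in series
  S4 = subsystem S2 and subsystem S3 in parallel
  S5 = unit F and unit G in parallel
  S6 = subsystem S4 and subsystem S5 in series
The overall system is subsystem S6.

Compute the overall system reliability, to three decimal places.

0.968

Parallel (A and B): 1 − (1 − 0.85000)(1 − 0.89430) = 0.98415
Series ([0.98415] and C): 0.98415 × 0.98830 = 0.97264
Series (D and E): 0.81280 × 0.98960 = 0.80435
Parallel ([0.97264] and [0.80435]): 1 − (1 − 0.97264)(1 − 0.80435) = 0.99465
Parallel (F and G): 1 − (1 − 0.78770)(1 − 0.87230) = 0.97289
Series ([0.99465] and [0.97289]): 0.99465 × 0.97289 = 0.968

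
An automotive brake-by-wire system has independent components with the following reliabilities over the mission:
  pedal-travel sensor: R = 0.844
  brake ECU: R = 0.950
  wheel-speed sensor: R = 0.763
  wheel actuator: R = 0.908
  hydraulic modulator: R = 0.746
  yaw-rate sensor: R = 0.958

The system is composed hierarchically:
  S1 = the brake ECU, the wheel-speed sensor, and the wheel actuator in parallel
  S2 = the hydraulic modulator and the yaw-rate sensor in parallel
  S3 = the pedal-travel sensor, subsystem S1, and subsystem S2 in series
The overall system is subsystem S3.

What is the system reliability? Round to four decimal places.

0.8341

Parallel (brake ECU, wheel-speed sensor, and wheel actuator): 1 − (1 − 0.950000)(1 − 0.763000)(1 − 0.908000) = 0.998910
Parallel (hydraulic modulator and yaw-rate sensor): 1 − (1 − 0.746000)(1 − 0.958000) = 0.989332
Series (pedal-travel sensor, [0.998910], and [0.989332]): 0.844000 × 0.998910 × 0.989332 = 0.8341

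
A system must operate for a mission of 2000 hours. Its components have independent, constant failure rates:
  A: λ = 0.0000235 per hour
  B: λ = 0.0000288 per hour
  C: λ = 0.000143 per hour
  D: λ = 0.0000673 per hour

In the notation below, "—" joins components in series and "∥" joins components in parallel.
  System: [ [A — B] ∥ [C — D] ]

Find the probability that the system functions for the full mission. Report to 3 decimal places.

R(A) = exp(−0.0000235 × 2000) = 0.95409
R(B) = exp(−0.0000288 × 2000) = 0.94403
R(C) = exp(−0.000143 × 2000) = 0.75126
R(D) = exp(−0.0000673 × 2000) = 0.87407
Series (A and B): 0.95409 × 0.94403 = 0.90069
Series (C and D): 0.75126 × 0.87407 = 0.65665
Parallel ([0.90069] and [0.65665]): 1 − (1 − 0.90069)(1 − 0.65665) = 0.966

0.966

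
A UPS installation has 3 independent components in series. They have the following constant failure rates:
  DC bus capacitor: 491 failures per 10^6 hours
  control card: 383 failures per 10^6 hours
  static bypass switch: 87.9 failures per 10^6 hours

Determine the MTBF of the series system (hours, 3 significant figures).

Series of exponential components: λ_sys = Σ λ_i
λ_sys = 0.000491 + 0.000383 + 0.0000879 = 9.6190e-04 /h
MTBF = 1 / λ_sys = 1040 h

1040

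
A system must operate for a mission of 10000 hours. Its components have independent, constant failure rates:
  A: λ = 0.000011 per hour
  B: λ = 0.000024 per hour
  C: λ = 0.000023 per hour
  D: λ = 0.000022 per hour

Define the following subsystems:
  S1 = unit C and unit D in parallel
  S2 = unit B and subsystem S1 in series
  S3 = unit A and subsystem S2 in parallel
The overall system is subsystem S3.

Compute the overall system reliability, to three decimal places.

0.974

R(A) = exp(−0.000011 × 10000) = 0.89583
R(B) = exp(−0.000024 × 10000) = 0.78663
R(C) = exp(−0.000023 × 10000) = 0.79453
R(D) = exp(−0.000022 × 10000) = 0.80252
Parallel (C and D): 1 − (1 − 0.79453)(1 − 0.80252) = 0.95942
Series (B and [0.95942]): 0.78663 × 0.95942 = 0.75471
Parallel (A and [0.75471]): 1 − (1 − 0.89583)(1 − 0.75471) = 0.974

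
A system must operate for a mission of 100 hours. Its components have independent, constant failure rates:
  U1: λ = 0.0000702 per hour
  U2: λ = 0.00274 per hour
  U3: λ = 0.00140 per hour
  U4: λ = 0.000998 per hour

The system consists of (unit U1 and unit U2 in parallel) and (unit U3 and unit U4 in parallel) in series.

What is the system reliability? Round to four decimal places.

0.9859

R(U1) = exp(−0.0000702 × 100) = 0.993005
R(U2) = exp(−0.00274 × 100) = 0.760332
R(U3) = exp(−0.00140 × 100) = 0.869358
R(U4) = exp(−0.000998 × 100) = 0.905018
Parallel (U1 and U2): 1 − (1 − 0.993005)(1 − 0.760332) = 0.998324
Parallel (U3 and U4): 1 − (1 − 0.869358)(1 − 0.905018) = 0.987591
Series ([0.998324] and [0.987591]): 0.998324 × 0.987591 = 0.9859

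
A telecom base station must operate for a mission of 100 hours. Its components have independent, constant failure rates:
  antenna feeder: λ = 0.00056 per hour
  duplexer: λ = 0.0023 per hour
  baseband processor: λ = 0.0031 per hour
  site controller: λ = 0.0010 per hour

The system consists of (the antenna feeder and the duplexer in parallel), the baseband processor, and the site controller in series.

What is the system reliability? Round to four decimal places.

R(antenna feeder) = exp(−0.00056 × 100) = 0.945539
R(duplexer) = exp(−0.0023 × 100) = 0.794534
R(baseband processor) = exp(−0.0031 × 100) = 0.733447
R(site controller) = exp(−0.0010 × 100) = 0.904837
Parallel (antenna feeder and duplexer): 1 − (1 − 0.945539)(1 − 0.794534) = 0.988810
Series ([0.988810], baseband processor, and site controller): 0.988810 × 0.733447 × 0.904837 = 0.6562

0.6562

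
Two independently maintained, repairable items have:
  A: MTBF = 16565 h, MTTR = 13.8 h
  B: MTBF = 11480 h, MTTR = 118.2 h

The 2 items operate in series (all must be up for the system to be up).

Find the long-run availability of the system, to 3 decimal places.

0.989

A(A) = MTBF/(MTBF+MTTR) = 16565/(16565+13.8) = 0.999168
A(B) = MTBF/(MTBF+MTTR) = 11480/(11480+118.2) = 0.989809
Series availability: 0.999168 × 0.989809 = 0.989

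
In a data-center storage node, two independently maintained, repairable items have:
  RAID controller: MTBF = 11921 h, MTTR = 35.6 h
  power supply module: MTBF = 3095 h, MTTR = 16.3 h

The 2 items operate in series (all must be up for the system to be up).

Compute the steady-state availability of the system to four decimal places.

A(RAID controller) = MTBF/(MTBF+MTTR) = 11921/(11921+35.6) = 0.997023
A(power supply module) = MTBF/(MTBF+MTTR) = 3095/(3095+16.3) = 0.994761
Series availability: 0.997023 × 0.994761 = 0.9918

0.9918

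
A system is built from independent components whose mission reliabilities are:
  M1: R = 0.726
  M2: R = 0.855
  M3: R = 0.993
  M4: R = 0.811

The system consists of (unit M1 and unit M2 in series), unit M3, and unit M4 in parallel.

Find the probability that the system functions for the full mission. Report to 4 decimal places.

Series (M1 and M2): 0.726000 × 0.855000 = 0.620730
Parallel ([0.620730], M3, and M4): 1 − (1 − 0.620730)(1 − 0.993000)(1 − 0.811000) = 0.9995

0.9995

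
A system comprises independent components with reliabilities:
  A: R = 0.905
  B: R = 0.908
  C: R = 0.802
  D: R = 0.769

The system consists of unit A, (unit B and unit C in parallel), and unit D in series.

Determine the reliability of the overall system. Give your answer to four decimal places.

Parallel (B and C): 1 − (1 − 0.908000)(1 − 0.802000) = 0.981784
Series (A, [0.981784], and D): 0.905000 × 0.981784 × 0.769000 = 0.6833

0.6833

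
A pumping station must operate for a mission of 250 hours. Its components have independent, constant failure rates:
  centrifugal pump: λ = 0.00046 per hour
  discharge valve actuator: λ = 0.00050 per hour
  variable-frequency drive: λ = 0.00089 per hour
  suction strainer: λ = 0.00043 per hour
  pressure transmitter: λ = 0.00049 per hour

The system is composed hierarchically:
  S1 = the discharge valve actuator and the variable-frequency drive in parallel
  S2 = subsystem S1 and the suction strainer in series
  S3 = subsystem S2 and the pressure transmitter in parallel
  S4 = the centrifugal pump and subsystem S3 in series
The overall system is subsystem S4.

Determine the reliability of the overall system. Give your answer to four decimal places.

R(centrifugal pump) = exp(−0.00046 × 250) = 0.891366
R(discharge valve actuator) = exp(−0.00050 × 250) = 0.882497
R(variable-frequency drive) = exp(−0.00089 × 250) = 0.800515
R(suction strainer) = exp(−0.00043 × 250) = 0.898077
R(pressure transmitter) = exp(−0.00049 × 250) = 0.884706
Parallel (discharge valve actuator and variable-frequency drive): 1 − (1 − 0.882497)(1 − 0.800515) = 0.976560
Series ([0.976560] and suction strainer): 0.976560 × 0.898077 = 0.877026
Parallel ([0.877026] and pressure transmitter): 1 − (1 − 0.877026)(1 − 0.884706) = 0.985822
Series (centrifugal pump and [0.985822]): 0.891366 × 0.985822 = 0.8787

0.8787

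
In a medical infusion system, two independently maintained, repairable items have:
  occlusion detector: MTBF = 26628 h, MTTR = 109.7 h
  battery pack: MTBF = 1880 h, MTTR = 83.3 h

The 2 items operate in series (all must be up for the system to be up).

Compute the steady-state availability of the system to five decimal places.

0.95364

A(occlusion detector) = MTBF/(MTBF+MTTR) = 26628/(26628+109.7) = 0.995897
A(battery pack) = MTBF/(MTBF+MTTR) = 1880/(1880+83.3) = 0.957571
Series availability: 0.995897 × 0.957571 = 0.95364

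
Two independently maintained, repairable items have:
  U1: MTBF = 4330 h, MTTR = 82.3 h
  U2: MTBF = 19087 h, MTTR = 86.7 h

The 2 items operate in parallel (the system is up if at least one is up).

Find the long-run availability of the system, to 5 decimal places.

0.99992

A(U1) = MTBF/(MTBF+MTTR) = 4330/(4330+82.3) = 0.981348
A(U2) = MTBF/(MTBF+MTTR) = 19087/(19087+86.7) = 0.995478
Parallel availability: 1 − (1 − 0.981348)(1 − 0.995478) = 0.99992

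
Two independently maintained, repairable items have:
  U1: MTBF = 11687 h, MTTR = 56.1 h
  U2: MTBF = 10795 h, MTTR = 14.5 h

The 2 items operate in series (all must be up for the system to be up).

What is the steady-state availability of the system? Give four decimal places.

A(U1) = MTBF/(MTBF+MTTR) = 11687/(11687+56.1) = 0.995223
A(U2) = MTBF/(MTBF+MTTR) = 10795/(10795+14.5) = 0.998659
Series availability: 0.995223 × 0.998659 = 0.9939

0.9939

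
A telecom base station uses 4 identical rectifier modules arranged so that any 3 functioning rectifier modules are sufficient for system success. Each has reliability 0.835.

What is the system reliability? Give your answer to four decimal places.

R = Σ_{i=3}^{4} C(4,i) p^i (1−p)^{4−i} with p = 0.835
C(4,3)·0.835^3·0.165^1 = 0.384241
C(4,4)·0.835^4·0.165^0 = 0.486123
Sum = 0.8704

0.8704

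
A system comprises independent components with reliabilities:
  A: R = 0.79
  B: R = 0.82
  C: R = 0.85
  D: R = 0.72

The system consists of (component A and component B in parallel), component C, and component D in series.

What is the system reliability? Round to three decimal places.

0.589

Parallel (A and B): 1 − (1 − 0.79000)(1 − 0.82000) = 0.96220
Series ([0.96220], C, and D): 0.96220 × 0.85000 × 0.72000 = 0.589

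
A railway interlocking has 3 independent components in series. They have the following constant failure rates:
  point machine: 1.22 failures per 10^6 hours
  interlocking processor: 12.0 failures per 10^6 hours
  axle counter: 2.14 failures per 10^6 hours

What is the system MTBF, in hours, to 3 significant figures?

65100

Series of exponential components: λ_sys = Σ λ_i
λ_sys = 0.00000122 + 0.0000120 + 0.00000214 = 1.5360e-05 /h
MTBF = 1 / λ_sys = 65100 h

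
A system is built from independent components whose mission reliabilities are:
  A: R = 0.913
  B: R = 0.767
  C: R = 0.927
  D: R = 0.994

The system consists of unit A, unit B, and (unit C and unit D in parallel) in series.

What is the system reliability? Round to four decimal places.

Parallel (C and D): 1 − (1 − 0.927000)(1 − 0.994000) = 0.999562
Series (A, B, and [0.999562]): 0.913000 × 0.767000 × 0.999562 = 0.7000

0.7000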